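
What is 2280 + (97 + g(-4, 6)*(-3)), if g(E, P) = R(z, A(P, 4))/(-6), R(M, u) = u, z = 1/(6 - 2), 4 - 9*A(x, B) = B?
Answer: 2377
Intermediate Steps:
A(x, B) = 4/9 - B/9
z = ¼ (z = 1/4 = ¼ ≈ 0.25000)
g(E, P) = 0 (g(E, P) = (4/9 - ⅑*4)/(-6) = (4/9 - 4/9)*(-⅙) = 0*(-⅙) = 0)
2280 + (97 + g(-4, 6)*(-3)) = 2280 + (97 + 0*(-3)) = 2280 + (97 + 0) = 2280 + 97 = 2377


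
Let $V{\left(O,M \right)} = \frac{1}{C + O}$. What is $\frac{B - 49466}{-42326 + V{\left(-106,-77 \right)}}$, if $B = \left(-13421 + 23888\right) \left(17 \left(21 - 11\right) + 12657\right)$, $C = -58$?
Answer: $- \frac{22010561852}{6941465} \approx -3170.9$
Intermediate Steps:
$B = 134260209$ ($B = 10467 \left(17 \cdot 10 + 12657\right) = 10467 \left(170 + 12657\right) = 10467 \cdot 12827 = 134260209$)
$V{\left(O,M \right)} = \frac{1}{-58 + O}$
$\frac{B - 49466}{-42326 + V{\left(-106,-77 \right)}} = \frac{134260209 - 49466}{-42326 + \frac{1}{-58 - 106}} = \frac{134210743}{-42326 + \frac{1}{-164}} = \frac{134210743}{-42326 - \frac{1}{164}} = \frac{134210743}{- \frac{6941465}{164}} = 134210743 \left(- \frac{164}{6941465}\right) = - \frac{22010561852}{6941465}$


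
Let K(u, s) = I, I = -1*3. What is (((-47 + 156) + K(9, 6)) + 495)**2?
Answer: 361201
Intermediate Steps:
I = -3
K(u, s) = -3
(((-47 + 156) + K(9, 6)) + 495)**2 = (((-47 + 156) - 3) + 495)**2 = ((109 - 3) + 495)**2 = (106 + 495)**2 = 601**2 = 361201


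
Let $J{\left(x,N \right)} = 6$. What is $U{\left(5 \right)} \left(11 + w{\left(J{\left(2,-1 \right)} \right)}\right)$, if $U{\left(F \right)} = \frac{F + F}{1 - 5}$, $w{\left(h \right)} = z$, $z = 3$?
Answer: $-35$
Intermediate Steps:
$w{\left(h \right)} = 3$
$U{\left(F \right)} = - \frac{F}{2}$ ($U{\left(F \right)} = \frac{2 F}{-4} = 2 F \left(- \frac{1}{4}\right) = - \frac{F}{2}$)
$U{\left(5 \right)} \left(11 + w{\left(J{\left(2,-1 \right)} \right)}\right) = \left(- \frac{1}{2}\right) 5 \left(11 + 3\right) = \left(- \frac{5}{2}\right) 14 = -35$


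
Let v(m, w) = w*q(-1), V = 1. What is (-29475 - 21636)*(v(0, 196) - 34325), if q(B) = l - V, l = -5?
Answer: 1814491611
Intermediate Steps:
q(B) = -6 (q(B) = -5 - 1*1 = -5 - 1 = -6)
v(m, w) = -6*w (v(m, w) = w*(-6) = -6*w)
(-29475 - 21636)*(v(0, 196) - 34325) = (-29475 - 21636)*(-6*196 - 34325) = -51111*(-1176 - 34325) = -51111*(-35501) = 1814491611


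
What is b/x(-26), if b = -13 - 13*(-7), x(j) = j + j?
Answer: -3/2 ≈ -1.5000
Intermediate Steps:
x(j) = 2*j
b = 78 (b = -13 + 91 = 78)
b/x(-26) = 78/((2*(-26))) = 78/(-52) = 78*(-1/52) = -3/2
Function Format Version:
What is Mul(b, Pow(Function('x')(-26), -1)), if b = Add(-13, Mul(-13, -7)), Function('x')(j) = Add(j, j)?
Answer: Rational(-3, 2) ≈ -1.5000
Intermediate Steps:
Function('x')(j) = Mul(2, j)
b = 78 (b = Add(-13, 91) = 78)
Mul(b, Pow(Function('x')(-26), -1)) = Mul(78, Pow(Mul(2, -26), -1)) = Mul(78, Pow(-52, -1)) = Mul(78, Rational(-1, 52)) = Rational(-3, 2)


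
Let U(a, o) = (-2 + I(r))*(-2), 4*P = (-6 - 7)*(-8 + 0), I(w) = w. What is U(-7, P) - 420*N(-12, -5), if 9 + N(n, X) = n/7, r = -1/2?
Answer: 4505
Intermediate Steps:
r = -1/2 (r = -1*1/2 = -1/2 ≈ -0.50000)
P = 26 (P = ((-6 - 7)*(-8 + 0))/4 = (-13*(-8))/4 = (1/4)*104 = 26)
U(a, o) = 5 (U(a, o) = (-2 - 1/2)*(-2) = -5/2*(-2) = 5)
N(n, X) = -9 + n/7
U(-7, P) - 420*N(-12, -5) = 5 - 420*(-9 + (1/7)*(-12)) = 5 - 420*(-9 - 12/7) = 5 - 420*(-75/7) = 5 + 4500 = 4505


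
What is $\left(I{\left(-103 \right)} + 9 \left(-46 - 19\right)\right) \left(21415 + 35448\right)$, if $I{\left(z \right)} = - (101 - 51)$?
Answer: $-36108005$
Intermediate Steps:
$I{\left(z \right)} = -50$ ($I{\left(z \right)} = - (101 - 51) = \left(-1\right) 50 = -50$)
$\left(I{\left(-103 \right)} + 9 \left(-46 - 19\right)\right) \left(21415 + 35448\right) = \left(-50 + 9 \left(-46 - 19\right)\right) \left(21415 + 35448\right) = \left(-50 + 9 \left(-65\right)\right) 56863 = \left(-50 - 585\right) 56863 = \left(-635\right) 56863 = -36108005$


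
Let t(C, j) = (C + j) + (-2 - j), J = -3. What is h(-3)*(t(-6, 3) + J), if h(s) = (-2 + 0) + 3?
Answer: -11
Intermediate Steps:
h(s) = 1 (h(s) = -2 + 3 = 1)
t(C, j) = -2 + C
h(-3)*(t(-6, 3) + J) = 1*((-2 - 6) - 3) = 1*(-8 - 3) = 1*(-11) = -11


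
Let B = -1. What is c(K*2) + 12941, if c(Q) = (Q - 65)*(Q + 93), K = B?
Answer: 6844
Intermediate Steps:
K = -1
c(Q) = (-65 + Q)*(93 + Q)
c(K*2) + 12941 = (-6045 + (-1*2)**2 + 28*(-1*2)) + 12941 = (-6045 + (-2)**2 + 28*(-2)) + 12941 = (-6045 + 4 - 56) + 12941 = -6097 + 12941 = 6844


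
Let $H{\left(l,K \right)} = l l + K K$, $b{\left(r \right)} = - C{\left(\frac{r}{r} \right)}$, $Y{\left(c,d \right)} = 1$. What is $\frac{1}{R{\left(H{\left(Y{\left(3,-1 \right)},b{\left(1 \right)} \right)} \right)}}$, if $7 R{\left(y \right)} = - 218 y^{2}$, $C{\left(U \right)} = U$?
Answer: $- \frac{7}{872} \approx -0.0080275$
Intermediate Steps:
$b{\left(r \right)} = -1$ ($b{\left(r \right)} = - \frac{r}{r} = \left(-1\right) 1 = -1$)
$H{\left(l,K \right)} = K^{2} + l^{2}$ ($H{\left(l,K \right)} = l^{2} + K^{2} = K^{2} + l^{2}$)
$R{\left(y \right)} = - \frac{218 y^{2}}{7}$ ($R{\left(y \right)} = \frac{\left(-218\right) y^{2}}{7} = - \frac{218 y^{2}}{7}$)
$\frac{1}{R{\left(H{\left(Y{\left(3,-1 \right)},b{\left(1 \right)} \right)} \right)}} = \frac{1}{\left(- \frac{218}{7}\right) \left(\left(-1\right)^{2} + 1^{2}\right)^{2}} = \frac{1}{\left(- \frac{218}{7}\right) \left(1 + 1\right)^{2}} = \frac{1}{\left(- \frac{218}{7}\right) 2^{2}} = \frac{1}{\left(- \frac{218}{7}\right) 4} = \frac{1}{- \frac{872}{7}} = - \frac{7}{872}$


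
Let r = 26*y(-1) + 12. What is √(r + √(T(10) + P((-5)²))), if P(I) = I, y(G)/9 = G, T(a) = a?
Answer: √(-222 + √35) ≈ 14.7*I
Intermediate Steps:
y(G) = 9*G
r = -222 (r = 26*(9*(-1)) + 12 = 26*(-9) + 12 = -234 + 12 = -222)
√(r + √(T(10) + P((-5)²))) = √(-222 + √(10 + (-5)²)) = √(-222 + √(10 + 25)) = √(-222 + √35)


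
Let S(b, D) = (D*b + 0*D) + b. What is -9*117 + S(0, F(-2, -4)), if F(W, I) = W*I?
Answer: -1053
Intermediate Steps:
F(W, I) = I*W
S(b, D) = b + D*b (S(b, D) = (D*b + 0) + b = D*b + b = b + D*b)
-9*117 + S(0, F(-2, -4)) = -9*117 + 0*(1 - 4*(-2)) = -1053 + 0*(1 + 8) = -1053 + 0*9 = -1053 + 0 = -1053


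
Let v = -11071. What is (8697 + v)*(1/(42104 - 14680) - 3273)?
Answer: 106543637437/13712 ≈ 7.7701e+6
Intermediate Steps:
(8697 + v)*(1/(42104 - 14680) - 3273) = (8697 - 11071)*(1/(42104 - 14680) - 3273) = -2374*(1/27424 - 3273) = -2374*(-89758751/27424) = 106543637437/13712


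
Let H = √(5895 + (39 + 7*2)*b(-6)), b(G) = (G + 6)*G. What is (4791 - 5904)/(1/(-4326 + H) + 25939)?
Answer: -540112956451929/12587591960929474 - 3339*√655/12587591960929474 ≈ -0.042908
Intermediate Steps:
b(G) = G*(6 + G) (b(G) = (6 + G)*G = G*(6 + G))
H = 3*√655 (H = √(5895 + (39 + 7*2)*(-6*(6 - 6))) = √(5895 + (39 + 14)*(-6*0)) = √(5895 + 53*0) = √(5895 + 0) = √5895 = 3*√655 ≈ 76.779)
(4791 - 5904)/(1/(-4326 + H) + 25939) = (4791 - 5904)/(1/(-4326 + 3*√655) + 25939) = -1113/(25939 + 1/(-4326 + 3*√655))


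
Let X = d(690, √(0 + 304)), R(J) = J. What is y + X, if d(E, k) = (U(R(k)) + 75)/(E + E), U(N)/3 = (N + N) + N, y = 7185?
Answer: 661025/92 + 3*√19/115 ≈ 7185.2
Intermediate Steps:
U(N) = 9*N (U(N) = 3*((N + N) + N) = 3*(2*N + N) = 3*(3*N) = 9*N)
d(E, k) = (75 + 9*k)/(2*E) (d(E, k) = (9*k + 75)/(E + E) = (75 + 9*k)/((2*E)) = (75 + 9*k)*(1/(2*E)) = (75 + 9*k)/(2*E))
X = 5/92 + 3*√19/115 (X = (3/2)*(25 + 3*√(0 + 304))/690 = (3/2)*(1/690)*(25 + 3*√304) = (3/2)*(1/690)*(25 + 3*(4*√19)) = (3/2)*(1/690)*(25 + 12*√19) = 5/92 + 3*√19/115 ≈ 0.16806)
y + X = 7185 + (5/92 + 3*√19/115) = 661025/92 + 3*√19/115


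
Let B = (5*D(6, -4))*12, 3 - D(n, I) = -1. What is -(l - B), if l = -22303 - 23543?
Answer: 46086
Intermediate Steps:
D(n, I) = 4 (D(n, I) = 3 - 1*(-1) = 3 + 1 = 4)
l = -45846
B = 240 (B = (5*4)*12 = 20*12 = 240)
-(l - B) = -(-45846 - 1*240) = -(-45846 - 240) = -1*(-46086) = 46086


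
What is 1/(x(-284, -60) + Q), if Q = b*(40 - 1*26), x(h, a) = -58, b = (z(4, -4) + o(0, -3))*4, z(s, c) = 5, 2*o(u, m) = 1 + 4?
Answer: 1/362 ≈ 0.0027624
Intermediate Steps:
o(u, m) = 5/2 (o(u, m) = (1 + 4)/2 = (½)*5 = 5/2)
b = 30 (b = (5 + 5/2)*4 = (15/2)*4 = 30)
Q = 420 (Q = 30*(40 - 1*26) = 30*(40 - 26) = 30*14 = 420)
1/(x(-284, -60) + Q) = 1/(-58 + 420) = 1/362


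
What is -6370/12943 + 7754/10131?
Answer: 5117936/18732219 ≈ 0.27322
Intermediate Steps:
-6370/12943 + 7754/10131 = -6370*1/12943 + 7754*(1/10131) = -910/1849 + 7754/10131 = 5117936/18732219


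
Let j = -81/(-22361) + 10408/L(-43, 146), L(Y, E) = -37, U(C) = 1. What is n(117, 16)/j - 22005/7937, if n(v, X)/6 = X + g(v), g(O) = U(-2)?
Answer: -5791036769373/1847180319667 ≈ -3.1351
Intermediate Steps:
g(O) = 1
n(v, X) = 6 + 6*X (n(v, X) = 6*(X + 1) = 6*(1 + X) = 6 + 6*X)
j = -232730291/827357 (j = -81/(-22361) + 10408/(-37) = -81*(-1/22361) + 10408*(-1/37) = 81/22361 - 10408/37 = -232730291/827357 ≈ -281.29)
n(117, 16)/j - 22005/7937 = (6 + 6*16)/(-232730291/827357) - 22005/7937 = (6 + 96)*(-827357/232730291) - 22005*1/7937 = 102*(-827357/232730291) - 22005/7937 = -84390414/232730291 - 22005/7937 = -5791036769373/1847180319667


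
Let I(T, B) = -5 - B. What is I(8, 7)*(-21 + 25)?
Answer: -48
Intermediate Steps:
I(8, 7)*(-21 + 25) = (-5 - 1*7)*(-21 + 25) = (-5 - 7)*4 = -12*4 = -48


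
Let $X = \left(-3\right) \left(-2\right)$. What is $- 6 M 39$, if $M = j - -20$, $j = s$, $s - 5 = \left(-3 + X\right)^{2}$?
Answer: $-7956$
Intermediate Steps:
$X = 6$
$s = 14$ ($s = 5 + \left(-3 + 6\right)^{2} = 5 + 3^{2} = 5 + 9 = 14$)
$j = 14$
$M = 34$ ($M = 14 - -20 = 14 + 20 = 34$)
$- 6 M 39 = \left(-6\right) 34 \cdot 39 = \left(-204\right) 39 = -7956$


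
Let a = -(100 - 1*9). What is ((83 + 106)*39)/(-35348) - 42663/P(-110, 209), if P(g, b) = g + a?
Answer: 502190051/2368316 ≈ 212.05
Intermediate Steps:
a = -91 (a = -(100 - 9) = -1*91 = -91)
P(g, b) = -91 + g (P(g, b) = g - 91 = -91 + g)
((83 + 106)*39)/(-35348) - 42663/P(-110, 209) = ((83 + 106)*39)/(-35348) - 42663/(-91 - 110) = (189*39)*(-1/35348) - 42663/(-201) = 7371*(-1/35348) - 42663*(-1/201) = -7371/35348 + 14221/67 = 502190051/2368316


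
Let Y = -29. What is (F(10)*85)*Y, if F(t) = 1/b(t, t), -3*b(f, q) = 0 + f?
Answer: 1479/2 ≈ 739.50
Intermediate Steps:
b(f, q) = -f/3 (b(f, q) = -(0 + f)/3 = -f/3)
F(t) = -3/t (F(t) = 1/(-t/3) = -3/t)
(F(10)*85)*Y = (-3/10*85)*(-29) = (-3*⅒*85)*(-29) = -3/10*85*(-29) = -51/2*(-29) = 1479/2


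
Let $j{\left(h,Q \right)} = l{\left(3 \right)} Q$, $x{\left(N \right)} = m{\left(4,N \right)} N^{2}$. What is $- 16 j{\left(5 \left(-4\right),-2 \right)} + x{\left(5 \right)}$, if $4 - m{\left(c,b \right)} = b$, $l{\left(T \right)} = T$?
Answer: $71$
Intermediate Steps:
$m{\left(c,b \right)} = 4 - b$
$x{\left(N \right)} = N^{2} \left(4 - N\right)$ ($x{\left(N \right)} = \left(4 - N\right) N^{2} = N^{2} \left(4 - N\right)$)
$j{\left(h,Q \right)} = 3 Q$
$- 16 j{\left(5 \left(-4\right),-2 \right)} + x{\left(5 \right)} = - 16 \cdot 3 \left(-2\right) + 5^{2} \left(4 - 5\right) = \left(-16\right) \left(-6\right) + 25 \left(4 - 5\right) = 96 + 25 \left(-1\right) = 96 - 25 = 71$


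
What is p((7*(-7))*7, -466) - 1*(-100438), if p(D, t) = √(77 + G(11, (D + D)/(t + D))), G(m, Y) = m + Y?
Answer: 100438 + √58149302/809 ≈ 1.0045e+5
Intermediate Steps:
G(m, Y) = Y + m
p(D, t) = √(88 + 2*D/(D + t)) (p(D, t) = √(77 + ((D + D)/(t + D) + 11)) = √(77 + ((2*D)/(D + t) + 11)) = √(77 + (2*D/(D + t) + 11)) = √(77 + (11 + 2*D/(D + t))) = √(88 + 2*D/(D + t)))
p((7*(-7))*7, -466) - 1*(-100438) = √2*√((44*(-466) + 45*((7*(-7))*7))/((7*(-7))*7 - 466)) - 1*(-100438) = √2*√((-20504 + 45*(-49*7))/(-49*7 - 466)) + 100438 = √2*√((-20504 + 45*(-343))/(-343 - 466)) + 100438 = √2*√((-20504 - 15435)/(-809)) + 100438 = √2*√(-1/809*(-35939)) + 100438 = √2*√(35939/809) + 100438 = √2*(√29074651/809) + 100438 = √58149302/809 + 100438 = 100438 + √58149302/809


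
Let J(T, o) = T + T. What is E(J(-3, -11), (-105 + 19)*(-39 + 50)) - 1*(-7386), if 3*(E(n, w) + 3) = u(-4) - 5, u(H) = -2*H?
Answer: 7384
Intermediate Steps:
J(T, o) = 2*T
E(n, w) = -2 (E(n, w) = -3 + (-2*(-4) - 5)/3 = -3 + (8 - 5)/3 = -3 + (⅓)*3 = -3 + 1 = -2)
E(J(-3, -11), (-105 + 19)*(-39 + 50)) - 1*(-7386) = -2 - 1*(-7386) = -2 + 7386 = 7384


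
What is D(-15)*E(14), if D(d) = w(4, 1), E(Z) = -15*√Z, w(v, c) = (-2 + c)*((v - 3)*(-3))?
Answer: -45*√14 ≈ -168.37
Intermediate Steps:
w(v, c) = (-2 + c)*(9 - 3*v) (w(v, c) = (-2 + c)*((-3 + v)*(-3)) = (-2 + c)*(9 - 3*v))
D(d) = 3 (D(d) = -18 + 6*4 + 9*1 - 3*1*4 = -18 + 24 + 9 - 12 = 3)
D(-15)*E(14) = 3*(-15*√14) = -45*√14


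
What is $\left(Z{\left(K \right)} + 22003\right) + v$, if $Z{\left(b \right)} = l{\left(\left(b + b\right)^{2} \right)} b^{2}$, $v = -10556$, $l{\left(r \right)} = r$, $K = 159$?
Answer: $2556527291$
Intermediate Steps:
$Z{\left(b \right)} = 4 b^{4}$ ($Z{\left(b \right)} = \left(b + b\right)^{2} b^{2} = \left(2 b\right)^{2} b^{2} = 4 b^{2} b^{2} = 4 b^{4}$)
$\left(Z{\left(K \right)} + 22003\right) + v = \left(4 \cdot 159^{4} + 22003\right) - 10556 = \left(4 \cdot 639128961 + 22003\right) - 10556 = \left(2556515844 + 22003\right) - 10556 = 2556537847 - 10556 = 2556527291$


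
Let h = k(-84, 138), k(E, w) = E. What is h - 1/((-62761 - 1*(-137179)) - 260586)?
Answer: -15638111/186168 ≈ -84.000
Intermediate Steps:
h = -84
h - 1/((-62761 - 1*(-137179)) - 260586) = -84 - 1/((-62761 - 1*(-137179)) - 260586) = -84 - 1/((-62761 + 137179) - 260586) = -84 - 1/(74418 - 260586) = -84 - 1/(-186168) = -84 - 1*(-1/186168) = -84 + 1/186168 = -15638111/186168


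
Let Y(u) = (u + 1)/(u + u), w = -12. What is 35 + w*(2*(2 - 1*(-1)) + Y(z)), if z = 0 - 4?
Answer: -83/2 ≈ -41.500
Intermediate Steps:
z = -4
Y(u) = (1 + u)/(2*u) (Y(u) = (1 + u)/((2*u)) = (1 + u)*(1/(2*u)) = (1 + u)/(2*u))
35 + w*(2*(2 - 1*(-1)) + Y(z)) = 35 - 12*(2*(2 - 1*(-1)) + (½)*(1 - 4)/(-4)) = 35 - 12*(2*(2 + 1) + (½)*(-¼)*(-3)) = 35 - 12*(2*3 + 3/8) = 35 - 12*(6 + 3/8) = 35 - 12*51/8 = 35 - 153/2 = -83/2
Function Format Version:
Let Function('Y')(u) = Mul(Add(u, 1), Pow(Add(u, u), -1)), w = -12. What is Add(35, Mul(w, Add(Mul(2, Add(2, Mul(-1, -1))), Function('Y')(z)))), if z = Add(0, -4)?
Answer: Rational(-83, 2) ≈ -41.500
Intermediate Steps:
z = -4
Function('Y')(u) = Mul(Rational(1, 2), Pow(u, -1), Add(1, u)) (Function('Y')(u) = Mul(Add(1, u), Pow(Mul(2, u), -1)) = Mul(Add(1, u), Mul(Rational(1, 2), Pow(u, -1))) = Mul(Rational(1, 2), Pow(u, -1), Add(1, u)))
Add(35, Mul(w, Add(Mul(2, Add(2, Mul(-1, -1))), Function('Y')(z)))) = Add(35, Mul(-12, Add(Mul(2, Add(2, Mul(-1, -1))), Mul(Rational(1, 2), Pow(-4, -1), Add(1, -4))))) = Add(35, Mul(-12, Add(Mul(2, Add(2, 1)), Mul(Rational(1, 2), Rational(-1, 4), -3)))) = Add(35, Mul(-12, Add(Mul(2, 3), Rational(3, 8)))) = Add(35, Mul(-12, Add(6, Rational(3, 8)))) = Add(35, Mul(-12, Rational(51, 8))) = Add(35, Rational(-153, 2)) = Rational(-83, 2)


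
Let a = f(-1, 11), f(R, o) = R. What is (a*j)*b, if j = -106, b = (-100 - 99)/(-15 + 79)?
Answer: -10547/32 ≈ -329.59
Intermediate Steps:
a = -1
b = -199/64 ≈ -3.1094
(a*j)*b = -1*(-106)*(-199/64) = 106*(-199/64) = -10547/32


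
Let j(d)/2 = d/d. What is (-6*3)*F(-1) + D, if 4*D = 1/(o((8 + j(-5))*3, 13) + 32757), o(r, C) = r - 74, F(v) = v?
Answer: 2355337/130852 ≈ 18.000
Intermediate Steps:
j(d) = 2 (j(d) = 2*(d/d) = 2*1 = 2)
o(r, C) = -74 + r
D = 1/130852 (D = 1/(4*((-74 + (8 + 2)*3) + 32757)) = 1/(4*((-74 + 10*3) + 32757)) = 1/(4*((-74 + 30) + 32757)) = 1/(4*(-44 + 32757)) = (1/4)/32713 = (1/4)*(1/32713) = 1/130852 ≈ 7.6422e-6)
(-6*3)*F(-1) + D = -6*3*(-1) + 1/130852 = -18*(-1) + 1/130852 = 18 + 1/130852 = 2355337/130852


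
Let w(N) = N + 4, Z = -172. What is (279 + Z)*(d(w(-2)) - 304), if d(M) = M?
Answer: -32314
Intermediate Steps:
w(N) = 4 + N
(279 + Z)*(d(w(-2)) - 304) = (279 - 172)*((4 - 2) - 304) = 107*(2 - 304) = 107*(-302) = -32314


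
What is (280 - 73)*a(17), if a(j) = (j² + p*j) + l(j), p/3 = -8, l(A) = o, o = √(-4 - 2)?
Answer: -24633 + 207*I*√6 ≈ -24633.0 + 507.04*I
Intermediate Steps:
o = I*√6 (o = √(-6) = I*√6 ≈ 2.4495*I)
l(A) = I*√6
p = -24 (p = 3*(-8) = -24)
a(j) = j² - 24*j + I*√6 (a(j) = (j² - 24*j) + I*√6 = j² - 24*j + I*√6)
(280 - 73)*a(17) = (280 - 73)*(17² - 24*17 + I*√6) = 207*(289 - 408 + I*√6) = 207*(-119 + I*√6) = -24633 + 207*I*√6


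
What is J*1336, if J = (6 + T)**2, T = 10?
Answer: 342016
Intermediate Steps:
J = 256 (J = (6 + 10)**2 = 16**2 = 256)
J*1336 = 256*1336 = 342016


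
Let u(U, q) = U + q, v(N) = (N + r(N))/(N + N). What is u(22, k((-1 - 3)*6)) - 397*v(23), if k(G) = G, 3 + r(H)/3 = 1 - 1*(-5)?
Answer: -6398/23 ≈ -278.17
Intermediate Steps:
r(H) = 9 (r(H) = -9 + 3*(1 - 1*(-5)) = -9 + 3*(1 + 5) = -9 + 3*6 = -9 + 18 = 9)
v(N) = (9 + N)/(2*N) (v(N) = (N + 9)/(N + N) = (9 + N)/((2*N)) = (9 + N)*(1/(2*N)) = (9 + N)/(2*N))
u(22, k((-1 - 3)*6)) - 397*v(23) = (22 + (-1 - 3)*6) - 397*(9 + 23)/(2*23) = (22 - 4*6) - 397*32/(2*23) = (22 - 24) - 397*16/23 = -2 - 6352/23 = -6398/23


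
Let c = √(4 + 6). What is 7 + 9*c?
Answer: 7 + 9*√10 ≈ 35.461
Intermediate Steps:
c = √10 ≈ 3.1623
7 + 9*c = 7 + 9*√10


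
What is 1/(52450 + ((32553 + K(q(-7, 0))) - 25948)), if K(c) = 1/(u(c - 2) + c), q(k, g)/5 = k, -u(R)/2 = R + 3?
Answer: 33/1948816 ≈ 1.6933e-5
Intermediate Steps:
u(R) = -6 - 2*R (u(R) = -2*(R + 3) = -2*(3 + R) = -6 - 2*R)
q(k, g) = 5*k
K(c) = 1/(-2 - c) (K(c) = 1/((-6 - 2*(c - 2)) + c) = 1/((-6 - 2*(-2 + c)) + c) = 1/((-6 + (4 - 2*c)) + c) = 1/((-2 - 2*c) + c) = 1/(-2 - c))
1/(52450 + ((32553 + K(q(-7, 0))) - 25948)) = 1/(52450 + ((32553 - 1/(2 + 5*(-7))) - 25948)) = 1/(52450 + ((32553 - 1/(2 - 35)) - 25948)) = 1/(52450 + ((32553 - 1/(-33)) - 25948)) = 1/(52450 + ((32553 - 1*(-1/33)) - 25948)) = 1/(52450 + ((32553 + 1/33) - 25948)) = 1/(52450 + (1074250/33 - 25948)) = 1/(52450 + 217966/33) = 1/(1948816/33) = 33/1948816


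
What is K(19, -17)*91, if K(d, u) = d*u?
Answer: -29393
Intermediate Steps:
K(19, -17)*91 = (19*(-17))*91 = -323*91 = -29393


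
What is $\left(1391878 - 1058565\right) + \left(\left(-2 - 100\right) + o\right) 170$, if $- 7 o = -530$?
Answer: $\frac{2301911}{7} \approx 3.2884 \cdot 10^{5}$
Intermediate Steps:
$o = \frac{530}{7}$ ($o = \left(- \frac{1}{7}\right) \left(-530\right) = \frac{530}{7} \approx 75.714$)
$\left(1391878 - 1058565\right) + \left(\left(-2 - 100\right) + o\right) 170 = \left(1391878 - 1058565\right) + \left(\left(-2 - 100\right) + \frac{530}{7}\right) 170 = 333313 + \left(\left(-2 - 100\right) + \frac{530}{7}\right) 170 = 333313 + \left(-102 + \frac{530}{7}\right) 170 = 333313 - \frac{31280}{7} = \frac{2301911}{7}$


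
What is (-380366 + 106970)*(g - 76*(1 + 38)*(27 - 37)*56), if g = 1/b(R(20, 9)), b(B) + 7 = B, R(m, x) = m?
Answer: -5899317289716/13 ≈ -4.5379e+11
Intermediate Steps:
b(B) = -7 + B
g = 1/13 (g = 1/(-7 + 20) = 1/13 ≈ 0.076923)
(-380366 + 106970)*(g - 76*(1 + 38)*(27 - 37)*56) = (-380366 + 106970)*(1/13 - 76*(1 + 38)*(27 - 37)*56) = -273396*(1/13 - 2964*(-10)*56) = -273396*(1/13 - 76*(-390)*56) = -273396*(1/13 + 29640*56) = -273396*(1/13 + 1659840) = -273396*21577921/13 = -5899317289716/13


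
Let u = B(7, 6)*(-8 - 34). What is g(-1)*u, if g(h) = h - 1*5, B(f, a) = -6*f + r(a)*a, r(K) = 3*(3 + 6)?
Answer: 30240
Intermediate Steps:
r(K) = 27 (r(K) = 3*9 = 27)
B(f, a) = -6*f + 27*a
g(h) = -5 + h (g(h) = h - 5 = -5 + h)
u = -5040 (u = (-6*7 + 27*6)*(-8 - 34) = (-42 + 162)*(-42) = 120*(-42) = -5040)
g(-1)*u = (-5 - 1)*(-5040) = -6*(-5040) = 30240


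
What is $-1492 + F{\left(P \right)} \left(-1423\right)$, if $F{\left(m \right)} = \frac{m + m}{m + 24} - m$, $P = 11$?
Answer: $\frac{464329}{35} \approx 13267.0$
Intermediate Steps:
$F{\left(m \right)} = - m + \frac{2 m}{24 + m}$ ($F{\left(m \right)} = \frac{2 m}{24 + m} - m = - m + \frac{2 m}{24 + m}$)
$-1492 + F{\left(P \right)} \left(-1423\right) = -1492 + \left(-1\right) 11 \frac{1}{24 + 11} \left(22 + 11\right) \left(-1423\right) = -1492 + \left(-1\right) 11 \cdot \frac{1}{35} \cdot 33 \left(-1423\right) = -1492 - - \frac{516549}{35} = -1492 + \frac{516549}{35} = \frac{464329}{35}$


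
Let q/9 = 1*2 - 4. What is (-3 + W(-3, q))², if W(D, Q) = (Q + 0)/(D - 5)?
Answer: 9/16 ≈ 0.56250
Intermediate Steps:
q = -18 (q = 9*(1*2 - 4) = 9*(2 - 4) = 9*(-2) = -18)
W(D, Q) = Q/(-5 + D)
(-3 + W(-3, q))² = (-3 - 18/(-5 - 3))² = (-3 - 18/(-8))² = (-3 - 18*(-⅛))² = (-3 + 9/4)² = (-¾)² = 9/16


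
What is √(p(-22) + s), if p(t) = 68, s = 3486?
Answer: √3554 ≈ 59.615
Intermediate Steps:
√(p(-22) + s) = √(68 + 3486) = √3554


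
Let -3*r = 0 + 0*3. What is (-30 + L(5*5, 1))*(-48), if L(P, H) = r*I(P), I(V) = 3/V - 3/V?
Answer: 1440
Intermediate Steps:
r = 0 (r = -(0 + 0*3)/3 = -(0 + 0)/3 = -⅓*0 = 0)
I(V) = 0
L(P, H) = 0 (L(P, H) = 0*0 = 0)
(-30 + L(5*5, 1))*(-48) = (-30 + 0)*(-48) = -30*(-48) = 1440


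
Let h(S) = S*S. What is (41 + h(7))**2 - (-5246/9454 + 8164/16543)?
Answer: 633414765161/78198761 ≈ 8100.1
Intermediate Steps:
h(S) = S**2
(41 + h(7))**2 - (-5246/9454 + 8164/16543) = (41 + 7**2)**2 - (-5246/9454 + 8164/16543) = (41 + 49)**2 - (-5246*1/9454 + 8164*(1/16543)) = 90**2 - (-2623/4727 + 8164/16543) = 8100 - 1*(-4801061/78198761) = 8100 + 4801061/78198761 = 633414765161/78198761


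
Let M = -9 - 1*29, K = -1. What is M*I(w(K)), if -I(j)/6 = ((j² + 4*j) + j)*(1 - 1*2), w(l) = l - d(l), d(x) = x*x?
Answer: 1368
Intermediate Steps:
d(x) = x²
M = -38 (M = -9 - 29 = -38)
w(l) = l - l²
I(j) = 6*j² + 30*j (I(j) = -6*((j² + 4*j) + j)*(1 - 1*2) = -6*(j² + 5*j)*(1 - 2) = -6*(j² + 5*j)*(-1) = -6*(-j² - 5*j) = 6*j² + 30*j)
M*I(w(K)) = -228*(-(1 - 1*(-1)))*(5 - (1 - 1*(-1))) = -228*(-(1 + 1))*(5 - (1 + 1)) = -228*(-1*2)*(5 - 1*2) = -228*(-2)*(5 - 2) = -228*(-2)*3 = -38*(-36) = 1368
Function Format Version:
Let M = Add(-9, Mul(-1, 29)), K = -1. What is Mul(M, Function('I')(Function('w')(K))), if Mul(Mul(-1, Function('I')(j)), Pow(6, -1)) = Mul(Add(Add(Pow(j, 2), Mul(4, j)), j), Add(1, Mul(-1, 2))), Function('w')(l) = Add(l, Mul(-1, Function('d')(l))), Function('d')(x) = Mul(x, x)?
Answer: 1368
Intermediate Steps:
Function('d')(x) = Pow(x, 2)
M = -38 (M = Add(-9, -29) = -38)
Function('w')(l) = Add(l, Mul(-1, Pow(l, 2)))
Function('I')(j) = Add(Mul(6, Pow(j, 2)), Mul(30, j)) (Function('I')(j) = Mul(-6, Mul(Add(Add(Pow(j, 2), Mul(4, j)), j), Add(1, Mul(-1, 2)))) = Mul(-6, Mul(Add(Pow(j, 2), Mul(5, j)), Add(1, -2))) = Mul(-6, Mul(Add(Pow(j, 2), Mul(5, j)), -1)) = Mul(-6, Add(Mul(-1, Pow(j, 2)), Mul(-5, j))) = Add(Mul(6, Pow(j, 2)), Mul(30, j)))
Mul(M, Function('I')(Function('w')(K))) = Mul(-38, Mul(6, Mul(-1, Add(1, Mul(-1, -1))), Add(5, Mul(-1, Add(1, Mul(-1, -1)))))) = Mul(-38, Mul(6, Mul(-1, Add(1, 1)), Add(5, Mul(-1, Add(1, 1))))) = Mul(-38, Mul(6, Mul(-1, 2), Add(5, Mul(-1, 2)))) = Mul(-38, Mul(6, -2, Add(5, -2))) = Mul(-38, Mul(6, -2, 3)) = Mul(-38, -36) = 1368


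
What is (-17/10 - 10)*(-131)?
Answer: 15327/10 ≈ 1532.7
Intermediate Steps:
(-17/10 - 10)*(-131) = -117/10*(-131) = 15327/10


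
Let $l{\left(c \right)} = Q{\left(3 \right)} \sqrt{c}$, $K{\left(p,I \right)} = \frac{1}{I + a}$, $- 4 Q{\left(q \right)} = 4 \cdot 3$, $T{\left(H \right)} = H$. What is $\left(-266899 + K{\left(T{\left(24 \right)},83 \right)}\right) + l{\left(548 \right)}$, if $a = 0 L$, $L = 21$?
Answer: $- \frac{22152616}{83} - 6 \sqrt{137} \approx -2.6697 \cdot 10^{5}$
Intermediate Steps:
$a = 0$ ($a = 0 \cdot 21 = 0$)
$Q{\left(q \right)} = -3$ ($Q{\left(q \right)} = - \frac{4 \cdot 3}{4} = \left(- \frac{1}{4}\right) 12 = -3$)
$K{\left(p,I \right)} = \frac{1}{I}$ ($K{\left(p,I \right)} = \frac{1}{I + 0} = \frac{1}{I}$)
$l{\left(c \right)} = - 3 \sqrt{c}$
$\left(-266899 + K{\left(T{\left(24 \right)},83 \right)}\right) + l{\left(548 \right)} = \left(-266899 + \frac{1}{83}\right) - 3 \sqrt{548} = \left(-266899 + \frac{1}{83}\right) - 3 \cdot 2 \sqrt{137} = - \frac{22152616}{83} - 6 \sqrt{137}$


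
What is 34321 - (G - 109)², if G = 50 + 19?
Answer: 32721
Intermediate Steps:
G = 69
34321 - (G - 109)² = 34321 - (69 - 109)² = 34321 - 1*(-40)² = 34321 - 1*1600 = 34321 - 1600 = 32721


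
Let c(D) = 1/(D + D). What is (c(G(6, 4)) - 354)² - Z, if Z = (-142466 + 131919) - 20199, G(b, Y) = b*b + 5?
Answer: 1049302833/6724 ≈ 1.5605e+5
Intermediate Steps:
G(b, Y) = 5 + b² (G(b, Y) = b² + 5 = 5 + b²)
c(D) = 1/(2*D)
Z = -30746 (Z = -10547 - 20199 = -30746)
(c(G(6, 4)) - 354)² - Z = (1/(2*(5 + 6²)) - 354)² - 1*(-30746) = (1/(2*(5 + 36)) - 354)² + 30746 = ((½)/41 - 354)² + 30746 = ((½)*(1/41) - 354)² + 30746 = (1/82 - 354)² + 30746 = (-29027/82)² + 30746 = 842566729/6724 + 30746 = 1049302833/6724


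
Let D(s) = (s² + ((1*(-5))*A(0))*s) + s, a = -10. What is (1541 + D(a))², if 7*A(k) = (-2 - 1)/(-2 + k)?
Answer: 132066064/49 ≈ 2.6952e+6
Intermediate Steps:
A(k) = -3/(7*(-2 + k)) (A(k) = ((-2 - 1)/(-2 + k))/7 = (-3/(-2 + k))/7 = -3/(7*(-2 + k)))
D(s) = s² - s/14 (D(s) = (s² + ((1*(-5))*(-3/(-14 + 7*0)))*s) + s = (s² + (-(-15)/(-14 + 0))*s) + s = (s² + (-(-15)/(-14))*s) + s = (s² + (-(-15)*(-1)/14)*s) + s = (s² + (-5*3/14)*s) + s = (s² - 15*s/14) + s = s² - s/14)
(1541 + D(a))² = (1541 - 10*(-1/14 - 10))² = (1541 - 10*(-141/14))² = (1541 + 705/7)² = (11492/7)² = 132066064/49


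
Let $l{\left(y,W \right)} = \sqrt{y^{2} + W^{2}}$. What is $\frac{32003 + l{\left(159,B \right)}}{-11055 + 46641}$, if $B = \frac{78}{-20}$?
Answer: $\frac{32003}{35586} + \frac{\sqrt{281069}}{118620} \approx 0.90378$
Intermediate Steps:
$B = - \frac{39}{10}$ ($B = 78 \left(- \frac{1}{20}\right) = - \frac{39}{10} \approx -3.9$)
$l{\left(y,W \right)} = \sqrt{W^{2} + y^{2}}$
$\frac{32003 + l{\left(159,B \right)}}{-11055 + 46641} = \frac{32003 + \sqrt{\left(- \frac{39}{10}\right)^{2} + 159^{2}}}{-11055 + 46641} = \frac{32003 + \sqrt{\frac{1521}{100} + 25281}}{35586} = \left(32003 + \sqrt{\frac{2529621}{100}}\right) \frac{1}{35586} = \left(32003 + \frac{3 \sqrt{281069}}{10}\right) \frac{1}{35586} = \frac{32003}{35586} + \frac{\sqrt{281069}}{118620}$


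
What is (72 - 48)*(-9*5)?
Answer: -1080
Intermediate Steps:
(72 - 48)*(-9*5) = 24*(-45) = -1080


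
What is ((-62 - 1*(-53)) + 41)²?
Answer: 1024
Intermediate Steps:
((-62 - 1*(-53)) + 41)² = ((-62 + 53) + 41)² = (-9 + 41)² = 32² = 1024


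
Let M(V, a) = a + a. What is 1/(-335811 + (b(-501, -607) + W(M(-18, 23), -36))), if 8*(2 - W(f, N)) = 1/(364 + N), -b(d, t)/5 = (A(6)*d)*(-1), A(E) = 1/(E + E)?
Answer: -2624/881710577 ≈ -2.9760e-6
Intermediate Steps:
M(V, a) = 2*a
A(E) = 1/(2*E)
b(d, t) = 5*d/12 (b(d, t) = -5*((½)/6)*d*(-1) = -5*((½)*(⅙))*d*(-1) = -5*d/12*(-1) = -(-5)*d/12 = 5*d/12)
W(f, N) = 2 - 1/(8*(364 + N))
1/(-335811 + (b(-501, -607) + W(M(-18, 23), -36))) = 1/(-335811 + ((5/12)*(-501) + (5823 + 16*(-36))/(8*(364 - 36)))) = 1/(-335811 + (-835/4 + (⅛)*(5823 - 576)/328)) = 1/(-335811 + (-835/4 + (⅛)*(1/328)*5247)) = 1/(-335811 + (-835/4 + 5247/2624)) = 1/(-335811 - 542513/2624) = 1/(-881710577/2624) = -2624/881710577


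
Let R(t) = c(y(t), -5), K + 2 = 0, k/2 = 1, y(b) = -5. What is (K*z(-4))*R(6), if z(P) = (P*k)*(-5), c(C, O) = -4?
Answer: 320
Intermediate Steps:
k = 2 (k = 2*1 = 2)
K = -2 (K = -2 + 0 = -2)
z(P) = -10*P (z(P) = (P*2)*(-5) = (2*P)*(-5) = -10*P)
R(t) = -4
(K*z(-4))*R(6) = -(-20)*(-4)*(-4) = -2*40*(-4) = -80*(-4) = 320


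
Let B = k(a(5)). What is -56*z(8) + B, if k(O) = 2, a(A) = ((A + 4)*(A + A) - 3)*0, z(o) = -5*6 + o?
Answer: 1234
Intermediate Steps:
z(o) = -30 + o
a(A) = 0 (a(A) = ((4 + A)*(2*A) - 3)*0 = (2*A*(4 + A) - 3)*0 = (-3 + 2*A*(4 + A))*0 = 0)
B = 2
-56*z(8) + B = -56*(-30 + 8) + 2 = -56*(-22) + 2 = 1232 + 2 = 1234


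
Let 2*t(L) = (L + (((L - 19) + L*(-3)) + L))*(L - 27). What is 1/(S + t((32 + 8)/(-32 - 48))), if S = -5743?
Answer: -4/21927 ≈ -0.00018242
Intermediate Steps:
t(L) = 513/2 - 19*L/2 (t(L) = ((L + (((L - 19) + L*(-3)) + L))*(L - 27))/2 = ((L + (((-19 + L) - 3*L) + L))*(-27 + L))/2 = ((L + ((-19 - 2*L) + L))*(-27 + L))/2 = ((L + (-19 - L))*(-27 + L))/2 = (-19*(-27 + L))/2 = (513 - 19*L)/2 = 513/2 - 19*L/2)
1/(S + t((32 + 8)/(-32 - 48))) = 1/(-5743 + (513/2 - 19*(32 + 8)/(2*(-32 - 48)))) = 1/(-5743 + (513/2 - 380/(-80))) = 1/(-5743 + (513/2 - 380*(-1)/80)) = 1/(-5743 + (513/2 - 19/2*(-½))) = 1/(-5743 + (513/2 + 19/4)) = 1/(-5743 + 1045/4) = 1/(-21927/4) = -4/21927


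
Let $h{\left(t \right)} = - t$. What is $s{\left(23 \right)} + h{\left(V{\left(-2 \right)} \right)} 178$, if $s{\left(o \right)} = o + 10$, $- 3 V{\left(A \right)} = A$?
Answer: $- \frac{257}{3} \approx -85.667$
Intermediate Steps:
$V{\left(A \right)} = - \frac{A}{3}$
$s{\left(o \right)} = 10 + o$
$s{\left(23 \right)} + h{\left(V{\left(-2 \right)} \right)} 178 = \left(10 + 23\right) + - \frac{\left(-1\right) \left(-2\right)}{3} \cdot 178 = 33 + \left(-1\right) \frac{2}{3} \cdot 178 = 33 - \frac{356}{3} = - \frac{257}{3}$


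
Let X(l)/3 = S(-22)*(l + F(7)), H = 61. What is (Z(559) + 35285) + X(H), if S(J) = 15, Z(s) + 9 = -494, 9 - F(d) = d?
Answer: 37617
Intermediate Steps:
F(d) = 9 - d
Z(s) = -503 (Z(s) = -9 - 494 = -503)
X(l) = 90 + 45*l (X(l) = 3*(15*(l + (9 - 1*7))) = 3*(15*(l + (9 - 7))) = 3*(15*(l + 2)) = 3*(15*(2 + l)) = 3*(30 + 15*l) = 90 + 45*l)
(Z(559) + 35285) + X(H) = (-503 + 35285) + (90 + 45*61) = 34782 + (90 + 2745) = 34782 + 2835 = 37617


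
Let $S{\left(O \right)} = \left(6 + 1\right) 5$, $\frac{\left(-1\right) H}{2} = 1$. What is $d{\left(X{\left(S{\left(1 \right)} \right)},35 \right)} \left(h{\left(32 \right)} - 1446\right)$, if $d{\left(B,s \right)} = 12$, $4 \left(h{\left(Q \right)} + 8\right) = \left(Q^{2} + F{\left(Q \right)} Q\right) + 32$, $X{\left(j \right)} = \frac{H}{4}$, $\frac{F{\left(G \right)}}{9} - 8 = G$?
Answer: $20280$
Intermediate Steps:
$F{\left(G \right)} = 72 + 9 G$
$H = -2$ ($H = \left(-2\right) 1 = -2$)
$S{\left(O \right)} = 35$ ($S{\left(O \right)} = 7 \cdot 5 = 35$)
$X{\left(j \right)} = - \frac{1}{2}$ ($X{\left(j \right)} = - \frac{2}{4} = \left(-2\right) \frac{1}{4} = - \frac{1}{2}$)
$h{\left(Q \right)} = \frac{Q^{2}}{4} + \frac{Q \left(72 + 9 Q\right)}{4}$ ($h{\left(Q \right)} = -8 + \frac{\left(Q^{2} + \left(72 + 9 Q\right) Q\right) + 32}{4} = -8 + \frac{\left(Q^{2} + Q \left(72 + 9 Q\right)\right) + 32}{4} = -8 + \frac{32 + Q^{2} + Q \left(72 + 9 Q\right)}{4} = -8 + \left(8 + \frac{Q^{2}}{4} + \frac{Q \left(72 + 9 Q\right)}{4}\right) = \frac{Q^{2}}{4} + \frac{Q \left(72 + 9 Q\right)}{4}$)
$d{\left(X{\left(S{\left(1 \right)} \right)},35 \right)} \left(h{\left(32 \right)} - 1446\right) = 12 \left(\frac{1}{2} \cdot 32 \left(36 + 5 \cdot 32\right) - 1446\right) = 12 \left(\frac{1}{2} \cdot 32 \left(36 + 160\right) - 1446\right) = 12 \left(\frac{1}{2} \cdot 32 \cdot 196 - 1446\right) = 12 \left(3136 - 1446\right) = 12 \cdot 1690 = 20280$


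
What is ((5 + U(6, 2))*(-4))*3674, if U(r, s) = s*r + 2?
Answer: -279224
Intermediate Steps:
U(r, s) = 2 + r*s (U(r, s) = r*s + 2 = 2 + r*s)
((5 + U(6, 2))*(-4))*3674 = ((5 + (2 + 6*2))*(-4))*3674 = ((5 + (2 + 12))*(-4))*3674 = ((5 + 14)*(-4))*3674 = (19*(-4))*3674 = -76*3674 = -279224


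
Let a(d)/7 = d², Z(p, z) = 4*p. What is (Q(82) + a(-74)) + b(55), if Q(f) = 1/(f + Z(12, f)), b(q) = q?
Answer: 4990311/130 ≈ 38387.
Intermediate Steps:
a(d) = 7*d²
Q(f) = 1/(48 + f) (Q(f) = 1/(f + 4*12) = 1/(f + 48) = 1/(48 + f))
(Q(82) + a(-74)) + b(55) = (1/(48 + 82) + 7*(-74)²) + 55 = (1/130 + 7*5476) + 55 = (1/130 + 38332) + 55 = 4983161/130 + 55 = 4990311/130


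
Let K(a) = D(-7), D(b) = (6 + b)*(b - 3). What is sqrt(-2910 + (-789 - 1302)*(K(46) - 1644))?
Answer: 2*sqrt(853446) ≈ 1847.6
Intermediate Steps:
D(b) = (-3 + b)*(6 + b) (D(b) = (6 + b)*(-3 + b) = (-3 + b)*(6 + b))
K(a) = 10 (K(a) = -18 + (-7)**2 + 3*(-7) = -18 + 49 - 21 = 10)
sqrt(-2910 + (-789 - 1302)*(K(46) - 1644)) = sqrt(-2910 + (-789 - 1302)*(10 - 1644)) = sqrt(-2910 - 2091*(-1634)) = sqrt(-2910 + 3416694) = sqrt(3413784) = 2*sqrt(853446)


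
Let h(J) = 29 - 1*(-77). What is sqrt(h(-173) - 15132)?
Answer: I*sqrt(15026) ≈ 122.58*I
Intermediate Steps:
h(J) = 106 (h(J) = 29 + 77 = 106)
sqrt(h(-173) - 15132) = sqrt(106 - 15132) = sqrt(-15026) = I*sqrt(15026)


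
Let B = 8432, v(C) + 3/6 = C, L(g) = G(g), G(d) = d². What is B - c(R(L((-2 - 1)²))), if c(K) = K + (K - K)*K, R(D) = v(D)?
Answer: 16703/2 ≈ 8351.5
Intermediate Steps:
L(g) = g²
v(C) = -½ + C
R(D) = -½ + D
c(K) = K (c(K) = K + 0*K = K + 0 = K)
B - c(R(L((-2 - 1)²))) = 8432 - (-½ + ((-2 - 1)²)²) = 8432 - (-½ + ((-3)²)²) = 8432 - (-½ + 9²) = 8432 - (-½ + 81) = 8432 - 1*161/2 = 8432 - 161/2 = 16703/2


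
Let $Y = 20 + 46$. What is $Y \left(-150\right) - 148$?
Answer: $-10048$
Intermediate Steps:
$Y = 66$
$Y \left(-150\right) - 148 = 66 \left(-150\right) - 148 = -9900 - 148 = -10048$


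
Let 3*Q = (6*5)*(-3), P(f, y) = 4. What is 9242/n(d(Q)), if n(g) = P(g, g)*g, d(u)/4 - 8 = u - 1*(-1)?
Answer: -4621/168 ≈ -27.506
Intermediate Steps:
Q = -30 (Q = ((6*5)*(-3))/3 = (30*(-3))/3 = (1/3)*(-90) = -30)
d(u) = 36 + 4*u (d(u) = 32 + 4*(u - 1*(-1)) = 32 + 4*(u + 1) = 32 + 4*(1 + u) = 32 + (4 + 4*u) = 36 + 4*u)
n(g) = 4*g
9242/n(d(Q)) = 9242/((4*(36 + 4*(-30)))) = 9242/((4*(36 - 120))) = 9242/((4*(-84))) = 9242/(-336) = 9242*(-1/336) = -4621/168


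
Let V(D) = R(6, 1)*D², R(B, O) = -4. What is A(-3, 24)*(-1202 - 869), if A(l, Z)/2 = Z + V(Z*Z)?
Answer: 5496765360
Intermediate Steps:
V(D) = -4*D²
A(l, Z) = -8*Z⁴ + 2*Z (A(l, Z) = 2*(Z - 4*Z⁴) = -8*Z⁴ + 2*Z)
A(-3, 24)*(-1202 - 869) = (-8*24⁴ + 2*24)*(-1202 - 869) = (-8*331776 + 48)*(-2071) = (-2654208 + 48)*(-2071) = -2654160*(-2071) = 5496765360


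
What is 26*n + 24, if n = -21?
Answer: -522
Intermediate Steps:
26*n + 24 = 26*(-21) + 24 = -546 + 24 = -522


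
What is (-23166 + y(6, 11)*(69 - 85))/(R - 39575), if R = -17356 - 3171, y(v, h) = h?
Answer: 11671/30051 ≈ 0.38837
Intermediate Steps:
R = -20527
(-23166 + y(6, 11)*(69 - 85))/(R - 39575) = (-23166 + 11*(69 - 85))/(-20527 - 39575) = (-23166 + 11*(-16))/(-60102) = (-23166 - 176)*(-1/60102) = -23342*(-1/60102) = 11671/30051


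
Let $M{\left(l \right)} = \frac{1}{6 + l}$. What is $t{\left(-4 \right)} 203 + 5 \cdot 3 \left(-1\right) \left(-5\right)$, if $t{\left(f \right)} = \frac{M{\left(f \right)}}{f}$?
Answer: $\frac{397}{8} \approx 49.625$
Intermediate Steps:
$t{\left(f \right)} = \frac{1}{f \left(6 + f\right)}$ ($t{\left(f \right)} = \frac{1}{\left(6 + f\right) f} = \frac{1}{f \left(6 + f\right)}$)
$t{\left(-4 \right)} 203 + 5 \cdot 3 \left(-1\right) \left(-5\right) = \frac{1}{\left(-4\right) \left(6 - 4\right)} 203 + 5 \cdot 3 \left(-1\right) \left(-5\right) = - \frac{1}{4 \cdot 2} \cdot 203 + 15 \left(-1\right) \left(-5\right) = \left(- \frac{1}{4}\right) \frac{1}{2} \cdot 203 - -75 = \left(- \frac{1}{8}\right) 203 + 75 = - \frac{203}{8} + 75 = \frac{397}{8}$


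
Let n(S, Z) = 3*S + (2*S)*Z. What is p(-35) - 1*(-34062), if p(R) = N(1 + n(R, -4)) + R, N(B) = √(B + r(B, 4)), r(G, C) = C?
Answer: 34027 + 6*√5 ≈ 34040.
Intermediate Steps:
n(S, Z) = 3*S + 2*S*Z
N(B) = √(4 + B) (N(B) = √(B + 4) = √(4 + B))
p(R) = R + √(5 - 5*R) (p(R) = √(4 + (1 + R*(3 + 2*(-4)))) + R = √(4 + (1 + R*(3 - 8))) + R = √(4 + (1 + R*(-5))) + R = √(4 + (1 - 5*R)) + R = √(5 - 5*R) + R = R + √(5 - 5*R))
p(-35) - 1*(-34062) = (-35 + √(5 - 5*(-35))) - 1*(-34062) = (-35 + √(5 + 175)) + 34062 = (-35 + √180) + 34062 = (-35 + 6*√5) + 34062 = 34027 + 6*√5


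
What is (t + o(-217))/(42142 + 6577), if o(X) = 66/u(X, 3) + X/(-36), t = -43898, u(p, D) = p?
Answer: -342886463/380592828 ≈ -0.90093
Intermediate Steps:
o(X) = 66/X - X/36 (o(X) = 66/X + X/(-36) = 66/X + X*(-1/36) = 66/X - X/36)
(t + o(-217))/(42142 + 6577) = (-43898 + (66/(-217) - 1/36*(-217)))/(42142 + 6577) = (-43898 + (66*(-1/217) + 217/36))/48719 = (-43898 + (-66/217 + 217/36))*(1/48719) = (-43898 + 44713/7812)*(1/48719) = -342886463/7812*1/48719 = -342886463/380592828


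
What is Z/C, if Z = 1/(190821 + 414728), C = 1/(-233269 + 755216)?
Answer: 521947/605549 ≈ 0.86194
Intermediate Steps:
C = 1/521947 ≈ 1.9159e-6
Z = 1/605549 ≈ 1.6514e-6
Z/C = 1/(605549*(1/521947)) = (1/605549)*521947 = 521947/605549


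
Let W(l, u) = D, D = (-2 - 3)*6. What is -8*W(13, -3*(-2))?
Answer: 240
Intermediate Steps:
D = -30 (D = -5*6 = -30)
W(l, u) = -30
-8*W(13, -3*(-2)) = -8*(-30) = 240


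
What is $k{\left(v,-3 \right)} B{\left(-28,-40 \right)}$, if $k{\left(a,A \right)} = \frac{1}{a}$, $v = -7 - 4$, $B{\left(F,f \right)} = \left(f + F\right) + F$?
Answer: $\frac{96}{11} \approx 8.7273$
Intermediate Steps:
$B{\left(F,f \right)} = f + 2 F$ ($B{\left(F,f \right)} = \left(F + f\right) + F = f + 2 F$)
$v = -11$
$k{\left(v,-3 \right)} B{\left(-28,-40 \right)} = \frac{-40 + 2 \left(-28\right)}{-11} = - \frac{-40 - 56}{11} = \left(- \frac{1}{11}\right) \left(-96\right) = \frac{96}{11}$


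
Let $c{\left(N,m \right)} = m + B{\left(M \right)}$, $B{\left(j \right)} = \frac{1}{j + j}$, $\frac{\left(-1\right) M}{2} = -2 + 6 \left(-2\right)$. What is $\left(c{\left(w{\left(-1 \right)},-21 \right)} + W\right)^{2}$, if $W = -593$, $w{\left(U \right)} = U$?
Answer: $\frac{1182190689}{3136} \approx 3.7697 \cdot 10^{5}$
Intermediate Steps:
$M = 28$ ($M = - 2 \left(-2 + 6 \left(-2\right)\right) = - 2 \left(-2 - 12\right) = \left(-2\right) \left(-14\right) = 28$)
$B{\left(j \right)} = \frac{1}{2 j}$
$c{\left(N,m \right)} = \frac{1}{56} + m$ ($c{\left(N,m \right)} = m + \frac{1}{2 \cdot 28} = m + \frac{1}{2} \cdot \frac{1}{28} = m + \frac{1}{56} = \frac{1}{56} + m$)
$\left(c{\left(w{\left(-1 \right)},-21 \right)} + W\right)^{2} = \left(\left(\frac{1}{56} - 21\right) - 593\right)^{2} = \left(- \frac{1175}{56} - 593\right)^{2} = \left(- \frac{34383}{56}\right)^{2} = \frac{1182190689}{3136}$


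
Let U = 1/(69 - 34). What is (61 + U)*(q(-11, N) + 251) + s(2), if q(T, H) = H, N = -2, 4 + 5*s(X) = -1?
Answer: 531829/35 ≈ 15195.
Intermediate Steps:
s(X) = -1 (s(X) = -4/5 + (1/5)*(-1) = -4/5 - 1/5 = -1)
U = 1/35 ≈ 0.028571
(61 + U)*(q(-11, N) + 251) + s(2) = (61 + 1/35)*(-2 + 251) - 1 = (2136/35)*249 - 1 = 531864/35 - 1 = 531829/35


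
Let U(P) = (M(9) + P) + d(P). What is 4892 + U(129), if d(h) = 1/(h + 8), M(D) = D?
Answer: 689111/137 ≈ 5030.0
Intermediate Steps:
d(h) = 1/(8 + h)
U(P) = 9 + P + 1/(8 + P) (U(P) = (9 + P) + 1/(8 + P) = 9 + P + 1/(8 + P))
4892 + U(129) = 4892 + (1 + (8 + 129)*(9 + 129))/(8 + 129) = 4892 + (1 + 137*138)/137 = 4892 + (1 + 18906)/137 = 4892 + (1/137)*18907 = 4892 + 18907/137 = 689111/137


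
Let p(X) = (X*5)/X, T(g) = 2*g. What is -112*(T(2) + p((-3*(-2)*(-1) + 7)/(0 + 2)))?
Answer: -1008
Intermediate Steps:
p(X) = 5 (p(X) = (5*X)/X = 5)
-112*(T(2) + p((-3*(-2)*(-1) + 7)/(0 + 2))) = -112*(2*2 + 5) = -112*(4 + 5) = -112*9 = -1008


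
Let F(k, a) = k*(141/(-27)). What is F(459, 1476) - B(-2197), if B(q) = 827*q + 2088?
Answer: 1812434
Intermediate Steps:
F(k, a) = -47*k/9 (F(k, a) = k*(141*(-1/27)) = k*(-47/9) = -47*k/9)
B(q) = 2088 + 827*q
F(459, 1476) - B(-2197) = -47/9*459 - (2088 + 827*(-2197)) = -2397 - (2088 - 1816919) = -2397 - 1*(-1814831) = -2397 + 1814831 = 1812434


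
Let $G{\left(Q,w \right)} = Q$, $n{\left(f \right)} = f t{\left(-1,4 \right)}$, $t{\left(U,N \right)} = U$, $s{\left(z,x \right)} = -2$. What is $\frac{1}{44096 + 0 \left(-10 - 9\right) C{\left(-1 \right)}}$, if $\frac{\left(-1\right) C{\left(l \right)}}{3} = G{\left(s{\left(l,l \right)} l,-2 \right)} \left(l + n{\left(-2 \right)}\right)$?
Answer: $\frac{1}{44096} \approx 2.2678 \cdot 10^{-5}$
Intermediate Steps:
$n{\left(f \right)} = - f$ ($n{\left(f \right)} = f \left(-1\right) = - f$)
$C{\left(l \right)} = 6 l \left(2 + l\right)$ ($C{\left(l \right)} = - 3 - 2 l \left(l - -2\right) = - 3 - 2 l \left(l + 2\right) = - 3 - 2 l \left(2 + l\right) = - 3 \left(- 2 l \left(2 + l\right)\right) = 6 l \left(2 + l\right)$)
$\frac{1}{44096 + 0 \left(-10 - 9\right) C{\left(-1 \right)}} = \frac{1}{44096 + 0 \left(-10 - 9\right) 6 \left(-1\right) \left(2 - 1\right)} = \frac{1}{44096 + 0 \left(-10 - 9\right) 6 \left(-1\right) 1} = \frac{1}{44096 + 0 \left(-19\right) \left(-6\right)} = \frac{1}{44096 + 0 \left(-6\right)} = \frac{1}{44096 + 0} = \frac{1}{44096}$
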